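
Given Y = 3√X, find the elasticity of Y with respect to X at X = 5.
Elasticity = 1/2

Elasticity = (dY/dX) · (X/Y)

dY/dX = 3/(2·√X)
At X = 5: dY/dX = 3·√5/10, Y = 3·√5

Elasticity = (3·√5/10) · (5 / (3·√5)) = 1/2

Interpretation: for a small percentage change in X, the percentage change in Y is approximately 0.50 times as large.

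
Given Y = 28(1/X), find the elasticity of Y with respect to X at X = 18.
Elasticity = -1

Elasticity = (dY/dX) · (X/Y)

dY/dX = -28/X²
At X = 18: dY/dX = -7/81, Y = 14/9

Elasticity = (-7/81) · (18 / (14/9)) = -1

Interpretation: for a small percentage change in X, the percentage change in Y is approximately -1.00 times as large.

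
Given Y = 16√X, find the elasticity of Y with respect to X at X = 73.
Elasticity = 1/2

Elasticity = (dY/dX) · (X/Y)

dY/dX = 8/√X
At X = 73: dY/dX = 8·√73/73, Y = 16·√73

Elasticity = (8·√73/73) · (73 / (16·√73)) = 1/2

Interpretation: for a small percentage change in X, the percentage change in Y is approximately 0.50 times as large.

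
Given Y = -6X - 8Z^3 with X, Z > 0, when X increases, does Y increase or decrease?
Y decreases

Taking the partial derivative:
∂Y/∂X = -6

∂Y/∂X = -6 < 0 (assuming positive values)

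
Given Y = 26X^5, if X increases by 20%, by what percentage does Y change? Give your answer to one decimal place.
148.8%

For Y = 26X^5:
If X → X(1 + 0.2)
Then Y → Y · (1 + 0.2)^5
     ≈ Y · 2.4883

Percentage change = ((1 + 0.2)^5 − 1) × 100% ≈ 148.8%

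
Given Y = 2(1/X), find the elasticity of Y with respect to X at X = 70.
Elasticity = -1

Elasticity = (dY/dX) · (X/Y)

dY/dX = -2/X²
At X = 70: dY/dX = -1/2450, Y = 1/35

Elasticity = (-1/2450) · (70 / (1/35)) = -1

Interpretation: for a small percentage change in X, the percentage change in Y is approximately -1.00 times as large.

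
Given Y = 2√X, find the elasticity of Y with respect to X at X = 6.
Elasticity = 1/2

Elasticity = (dY/dX) · (X/Y)

dY/dX = 1/√X
At X = 6: dY/dX = √6/6, Y = 2·√6

Elasticity = (√6/6) · (6 / (2·√6)) = 1/2

Interpretation: for a small percentage change in X, the percentage change in Y is approximately 0.50 times as large.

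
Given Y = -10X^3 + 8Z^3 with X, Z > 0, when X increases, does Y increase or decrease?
Y decreases

Taking the partial derivative:
∂Y/∂X = -30X^2

∂Y/∂X = -30X^2 < 0 (assuming positive values)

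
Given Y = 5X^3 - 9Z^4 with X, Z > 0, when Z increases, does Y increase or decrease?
Y decreases

Taking the partial derivative:
∂Y/∂Z = -36Z^3

∂Y/∂Z = -36Z^3 < 0 (assuming positive values)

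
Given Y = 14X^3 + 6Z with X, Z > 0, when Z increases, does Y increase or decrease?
Y increases

Taking the partial derivative:
∂Y/∂Z = 6

∂Y/∂Z = 6 > 0 (assuming positive values)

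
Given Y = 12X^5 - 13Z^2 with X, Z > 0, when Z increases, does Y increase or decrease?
Y decreases

Taking the partial derivative:
∂Y/∂Z = -26Z

∂Y/∂Z = -26Z < 0 (assuming positive values)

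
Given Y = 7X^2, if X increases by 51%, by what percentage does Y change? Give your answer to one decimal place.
128.0%

For Y = 7X^2:
If X → X(1 + 0.51)
Then Y → Y · (1 + 0.51)^2
     = Y · 2.2801

Percentage change = ((1 + 0.51)^2 − 1) × 100% ≈ 128.0%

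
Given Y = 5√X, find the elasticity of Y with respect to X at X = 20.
Elasticity = 1/2

Elasticity = (dY/dX) · (X/Y)

dY/dX = 5/(2·√X)
At X = 20: dY/dX = √5/4, Y = 10·√5

Elasticity = (√5/4) · (20 / (10·√5)) = 1/2

Interpretation: for a small percentage change in X, the percentage change in Y is approximately 0.50 times as large.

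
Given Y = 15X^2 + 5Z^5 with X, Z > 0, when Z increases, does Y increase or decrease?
Y increases

Taking the partial derivative:
∂Y/∂Z = 25Z^4

∂Y/∂Z = 25Z^4 > 0 (assuming positive values)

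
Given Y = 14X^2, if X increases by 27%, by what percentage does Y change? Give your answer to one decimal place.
61.3%

For Y = 14X^2:
If X → X(1 + 0.27)
Then Y → Y · (1 + 0.27)^2
     = Y · 1.6129

Percentage change = ((1 + 0.27)^2 − 1) × 100% ≈ 61.3%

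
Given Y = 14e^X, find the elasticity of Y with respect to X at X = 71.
Elasticity = 71

Elasticity = (dY/dX) · (X/Y)

dY/dX = 14·e^X
At X = 71: dY/dX = 14·e^71, Y = 14·e^71

Elasticity = (14·e^71) · (71 / (14·e^71)) = 71

Interpretation: for a small percentage change in X, the percentage change in Y is approximately 71.00 times as large.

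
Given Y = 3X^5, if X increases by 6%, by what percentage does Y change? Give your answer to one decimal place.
33.8%

For Y = 3X^5:
If X → X(1 + 0.06)
Then Y → Y · (1 + 0.06)^5
     ≈ Y · 1.3382

Percentage change = ((1 + 0.06)^5 − 1) × 100% ≈ 33.8%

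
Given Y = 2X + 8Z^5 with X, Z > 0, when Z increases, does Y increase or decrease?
Y increases

Taking the partial derivative:
∂Y/∂Z = 40Z^4

∂Y/∂Z = 40Z^4 > 0 (assuming positive values)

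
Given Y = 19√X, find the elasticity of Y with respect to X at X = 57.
Elasticity = 1/2

Elasticity = (dY/dX) · (X/Y)

dY/dX = 19/(2·√X)
At X = 57: dY/dX = √57/6, Y = 19·√57

Elasticity = (√57/6) · (57 / (19·√57)) = 1/2

Interpretation: for a small percentage change in X, the percentage change in Y is approximately 0.50 times as large.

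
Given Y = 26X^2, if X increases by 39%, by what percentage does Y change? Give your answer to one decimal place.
93.2%

For Y = 26X^2:
If X → X(1 + 0.39)
Then Y → Y · (1 + 0.39)^2
     = Y · 1.9321

Percentage change = ((1 + 0.39)^2 − 1) × 100% ≈ 93.2%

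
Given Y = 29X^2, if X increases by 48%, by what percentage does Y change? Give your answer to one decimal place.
119.0%

For Y = 29X^2:
If X → X(1 + 0.48)
Then Y → Y · (1 + 0.48)^2
     = Y · 2.1904

Percentage change = ((1 + 0.48)^2 − 1) × 100% ≈ 119.0%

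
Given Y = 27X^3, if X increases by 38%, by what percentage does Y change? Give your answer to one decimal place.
162.8%

For Y = 27X^3:
If X → X(1 + 0.38)
Then Y → Y · (1 + 0.38)^3
     ≈ Y · 2.6281

Percentage change = ((1 + 0.38)^3 − 1) × 100% ≈ 162.8%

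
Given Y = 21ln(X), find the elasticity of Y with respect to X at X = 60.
Elasticity = 1/ln(60) ≈ 0.2442

Elasticity = (dY/dX) · (X/Y)

dY/dX = 21/X
At X = 60: dY/dX = 7/20, Y = 21·ln(60)

Elasticity = (7/20) · (60 / (21·ln(60))) = 1/ln(60) ≈ 0.2442

Interpretation: for a small percentage change in X, the percentage change in Y is approximately 0.24 times as large.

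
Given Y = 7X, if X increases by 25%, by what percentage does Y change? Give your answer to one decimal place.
25.0%

For Y = 7X:
If X → X(1 + 0.25)
Then Y → Y · (1 + 0.25)^1
     = Y · 1.2500

Percentage change = ((1 + 0.25)^1 − 1) × 100% = 25.0%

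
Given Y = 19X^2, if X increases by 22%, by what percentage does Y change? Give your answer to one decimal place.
48.8%

For Y = 19X^2:
If X → X(1 + 0.22)
Then Y → Y · (1 + 0.22)^2
     = Y · 1.4884

Percentage change = ((1 + 0.22)^2 − 1) × 100% ≈ 48.8%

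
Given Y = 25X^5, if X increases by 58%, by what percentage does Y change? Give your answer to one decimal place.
884.7%

For Y = 25X^5:
If X → X(1 + 0.58)
Then Y → Y · (1 + 0.58)^5
     ≈ Y · 9.8466

Percentage change = ((1 + 0.58)^5 − 1) × 100% ≈ 884.7%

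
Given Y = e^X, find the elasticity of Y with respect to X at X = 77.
Elasticity = 77

Elasticity = (dY/dX) · (X/Y)

dY/dX = e^X
At X = 77: dY/dX = e^77, Y = e^77

Elasticity = (e^77) · (77 / (e^77)) = 77

Interpretation: for a small percentage change in X, the percentage change in Y is approximately 77.00 times as large.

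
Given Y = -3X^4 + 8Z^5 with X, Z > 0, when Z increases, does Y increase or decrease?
Y increases

Taking the partial derivative:
∂Y/∂Z = 40Z^4

∂Y/∂Z = 40Z^4 > 0 (assuming positive values)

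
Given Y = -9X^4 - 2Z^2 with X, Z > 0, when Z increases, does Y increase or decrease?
Y decreases

Taking the partial derivative:
∂Y/∂Z = -4Z

∂Y/∂Z = -4Z < 0 (assuming positive values)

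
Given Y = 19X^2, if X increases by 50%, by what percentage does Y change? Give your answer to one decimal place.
125.0%

For Y = 19X^2:
If X → X(1 + 0.5)
Then Y → Y · (1 + 0.5)^2
     = Y · 2.2500

Percentage change = ((1 + 0.5)^2 − 1) × 100% = 125.0%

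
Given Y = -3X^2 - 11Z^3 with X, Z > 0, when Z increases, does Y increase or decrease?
Y decreases

Taking the partial derivative:
∂Y/∂Z = -33Z^2

∂Y/∂Z = -33Z^2 < 0 (assuming positive values)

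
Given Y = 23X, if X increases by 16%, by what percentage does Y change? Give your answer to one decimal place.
16.0%

For Y = 23X:
If X → X(1 + 0.16)
Then Y → Y · (1 + 0.16)^1
     = Y · 1.1600

Percentage change = ((1 + 0.16)^1 − 1) × 100% = 16.0%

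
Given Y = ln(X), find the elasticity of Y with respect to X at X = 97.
Elasticity = 1/ln(97) ≈ 0.2186

Elasticity = (dY/dX) · (X/Y)

dY/dX = 1/X
At X = 97: dY/dX = 1/97, Y = ln(97)

Elasticity = (1/97) · (97 / (ln(97))) = 1/ln(97) ≈ 0.2186

Interpretation: for a small percentage change in X, the percentage change in Y is approximately 0.22 times as large.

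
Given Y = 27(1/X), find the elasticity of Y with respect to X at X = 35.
Elasticity = -1

Elasticity = (dY/dX) · (X/Y)

dY/dX = -27/X²
At X = 35: dY/dX = -27/1225, Y = 27/35

Elasticity = (-27/1225) · (35 / (27/35)) = -1

Interpretation: for a small percentage change in X, the percentage change in Y is approximately -1.00 times as large.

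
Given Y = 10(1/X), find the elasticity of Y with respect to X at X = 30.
Elasticity = -1

Elasticity = (dY/dX) · (X/Y)

dY/dX = -10/X²
At X = 30: dY/dX = -1/90, Y = 1/3

Elasticity = (-1/90) · (30 / (1/3)) = -1

Interpretation: for a small percentage change in X, the percentage change in Y is approximately -1.00 times as large.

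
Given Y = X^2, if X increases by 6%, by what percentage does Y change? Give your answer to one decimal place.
12.4%

For Y = X^2:
If X → X(1 + 0.06)
Then Y → Y · (1 + 0.06)^2
     = Y · 1.1236

Percentage change = ((1 + 0.06)^2 − 1) × 100% ≈ 12.4%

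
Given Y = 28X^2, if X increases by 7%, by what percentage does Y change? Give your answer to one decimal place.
14.5%

For Y = 28X^2:
If X → X(1 + 0.07)
Then Y → Y · (1 + 0.07)^2
     = Y · 1.1449

Percentage change = ((1 + 0.07)^2 − 1) × 100% ≈ 14.5%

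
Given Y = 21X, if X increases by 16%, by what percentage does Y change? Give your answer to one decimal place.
16.0%

For Y = 21X:
If X → X(1 + 0.16)
Then Y → Y · (1 + 0.16)^1
     = Y · 1.1600

Percentage change = ((1 + 0.16)^1 − 1) × 100% = 16.0%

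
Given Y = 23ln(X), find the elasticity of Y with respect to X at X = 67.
Elasticity = 1/ln(67) ≈ 0.2378

Elasticity = (dY/dX) · (X/Y)

dY/dX = 23/X
At X = 67: dY/dX = 23/67, Y = 23·ln(67)

Elasticity = (23/67) · (67 / (23·ln(67))) = 1/ln(67) ≈ 0.2378

Interpretation: for a small percentage change in X, the percentage change in Y is approximately 0.24 times as large.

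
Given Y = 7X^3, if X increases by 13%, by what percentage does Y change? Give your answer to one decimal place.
44.3%

For Y = 7X^3:
If X → X(1 + 0.13)
Then Y → Y · (1 + 0.13)^3
     ≈ Y · 1.4429

Percentage change = ((1 + 0.13)^3 − 1) × 100% ≈ 44.3%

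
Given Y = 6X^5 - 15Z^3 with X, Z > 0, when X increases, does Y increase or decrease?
Y increases

Taking the partial derivative:
∂Y/∂X = 30X^4

∂Y/∂X = 30X^4 > 0 (assuming positive values)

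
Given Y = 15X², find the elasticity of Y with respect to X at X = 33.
Elasticity = 2

Elasticity = (dY/dX) · (X/Y)

dY/dX = 30·X
At X = 33: dY/dX = 990, Y = 16335

Elasticity = 990 · (33 / 16335) = 2

Interpretation: for a small percentage change in X, the percentage change in Y is approximately 2.00 times as large.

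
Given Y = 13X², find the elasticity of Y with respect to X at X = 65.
Elasticity = 2

Elasticity = (dY/dX) · (X/Y)

dY/dX = 26·X
At X = 65: dY/dX = 1690, Y = 54925

Elasticity = 1690 · (65 / 54925) = 2

Interpretation: for a small percentage change in X, the percentage change in Y is approximately 2.00 times as large.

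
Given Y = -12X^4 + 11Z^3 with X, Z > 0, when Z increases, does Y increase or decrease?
Y increases

Taking the partial derivative:
∂Y/∂Z = 33Z^2

∂Y/∂Z = 33Z^2 > 0 (assuming positive values)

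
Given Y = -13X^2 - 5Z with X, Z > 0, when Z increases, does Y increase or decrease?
Y decreases

Taking the partial derivative:
∂Y/∂Z = -5

∂Y/∂Z = -5 < 0 (assuming positive values)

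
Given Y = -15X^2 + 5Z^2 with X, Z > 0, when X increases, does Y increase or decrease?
Y decreases

Taking the partial derivative:
∂Y/∂X = -30X

∂Y/∂X = -30X < 0 (assuming positive values)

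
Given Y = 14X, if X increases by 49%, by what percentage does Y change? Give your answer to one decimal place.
49.0%

For Y = 14X:
If X → X(1 + 0.49)
Then Y → Y · (1 + 0.49)^1
     = Y · 1.4900

Percentage change = ((1 + 0.49)^1 − 1) × 100% = 49.0%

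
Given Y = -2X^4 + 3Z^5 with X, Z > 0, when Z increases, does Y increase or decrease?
Y increases

Taking the partial derivative:
∂Y/∂Z = 15Z^4

∂Y/∂Z = 15Z^4 > 0 (assuming positive values)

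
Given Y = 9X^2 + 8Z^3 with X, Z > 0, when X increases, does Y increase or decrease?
Y increases

Taking the partial derivative:
∂Y/∂X = 18X

∂Y/∂X = 18X > 0 (assuming positive values)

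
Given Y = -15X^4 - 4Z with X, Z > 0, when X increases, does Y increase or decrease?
Y decreases

Taking the partial derivative:
∂Y/∂X = -60X^3

∂Y/∂X = -60X^3 < 0 (assuming positive values)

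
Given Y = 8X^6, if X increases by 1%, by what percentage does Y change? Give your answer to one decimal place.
6.2%

For Y = 8X^6:
If X → X(1 + 0.01)
Then Y → Y · (1 + 0.01)^6
     ≈ Y · 1.0615

Percentage change = ((1 + 0.01)^6 − 1) × 100% ≈ 6.2%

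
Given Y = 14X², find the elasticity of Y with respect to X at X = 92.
Elasticity = 2

Elasticity = (dY/dX) · (X/Y)

dY/dX = 28·X
At X = 92: dY/dX = 2576, Y = 118496

Elasticity = 2576 · (92 / 118496) = 2

Interpretation: for a small percentage change in X, the percentage change in Y is approximately 2.00 times as large.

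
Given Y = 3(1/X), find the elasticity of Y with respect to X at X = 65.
Elasticity = -1

Elasticity = (dY/dX) · (X/Y)

dY/dX = -3/X²
At X = 65: dY/dX = -3/4225, Y = 3/65

Elasticity = (-3/4225) · (65 / (3/65)) = -1

Interpretation: for a small percentage change in X, the percentage change in Y is approximately -1.00 times as large.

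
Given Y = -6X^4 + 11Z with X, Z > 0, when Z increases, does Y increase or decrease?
Y increases

Taking the partial derivative:
∂Y/∂Z = 11

∂Y/∂Z = 11 > 0 (assuming positive values)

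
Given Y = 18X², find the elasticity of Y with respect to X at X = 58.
Elasticity = 2

Elasticity = (dY/dX) · (X/Y)

dY/dX = 36·X
At X = 58: dY/dX = 2088, Y = 60552

Elasticity = 2088 · (58 / 60552) = 2

Interpretation: for a small percentage change in X, the percentage change in Y is approximately 2.00 times as large.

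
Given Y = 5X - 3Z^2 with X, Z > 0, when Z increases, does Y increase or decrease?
Y decreases

Taking the partial derivative:
∂Y/∂Z = -6Z

∂Y/∂Z = -6Z < 0 (assuming positive values)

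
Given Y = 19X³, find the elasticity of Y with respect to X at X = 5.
Elasticity = 3

Elasticity = (dY/dX) · (X/Y)

dY/dX = 57·X²
At X = 5: dY/dX = 1425, Y = 2375

Elasticity = 1425 · (5 / 2375) = 3

Interpretation: for a small percentage change in X, the percentage change in Y is approximately 3.00 times as large.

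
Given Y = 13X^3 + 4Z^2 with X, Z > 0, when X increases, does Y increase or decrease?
Y increases

Taking the partial derivative:
∂Y/∂X = 39X^2

∂Y/∂X = 39X^2 > 0 (assuming positive values)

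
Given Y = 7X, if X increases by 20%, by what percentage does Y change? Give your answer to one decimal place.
20.0%

For Y = 7X:
If X → X(1 + 0.2)
Then Y → Y · (1 + 0.2)^1
     = Y · 1.2000

Percentage change = ((1 + 0.2)^1 − 1) × 100% = 20.0%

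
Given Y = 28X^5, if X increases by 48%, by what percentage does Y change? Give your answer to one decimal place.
610.1%

For Y = 28X^5:
If X → X(1 + 0.48)
Then Y → Y · (1 + 0.48)^5
     ≈ Y · 7.1008

Percentage change = ((1 + 0.48)^5 − 1) × 100% ≈ 610.1%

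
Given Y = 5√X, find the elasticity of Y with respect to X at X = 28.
Elasticity = 1/2

Elasticity = (dY/dX) · (X/Y)

dY/dX = 5/(2·√X)
At X = 28: dY/dX = 5·√7/28, Y = 10·√7

Elasticity = (5·√7/28) · (28 / (10·√7)) = 1/2

Interpretation: for a small percentage change in X, the percentage change in Y is approximately 0.50 times as large.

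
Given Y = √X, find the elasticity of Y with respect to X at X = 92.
Elasticity = 1/2

Elasticity = (dY/dX) · (X/Y)

dY/dX = 1/(2·√X)
At X = 92: dY/dX = √23/92, Y = 2·√23

Elasticity = (√23/92) · (92 / (2·√23)) = 1/2

Interpretation: for a small percentage change in X, the percentage change in Y is approximately 0.50 times as large.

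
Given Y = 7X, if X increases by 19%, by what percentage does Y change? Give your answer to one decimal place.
19.0%

For Y = 7X:
If X → X(1 + 0.19)
Then Y → Y · (1 + 0.19)^1
     = Y · 1.1900

Percentage change = ((1 + 0.19)^1 − 1) × 100% = 19.0%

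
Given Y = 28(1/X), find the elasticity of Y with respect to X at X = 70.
Elasticity = -1

Elasticity = (dY/dX) · (X/Y)

dY/dX = -28/X²
At X = 70: dY/dX = -1/175, Y = 2/5

Elasticity = (-1/175) · (70 / (2/5)) = -1

Interpretation: for a small percentage change in X, the percentage change in Y is approximately -1.00 times as large.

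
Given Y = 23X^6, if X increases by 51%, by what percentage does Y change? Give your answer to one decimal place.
1085.4%

For Y = 23X^6:
If X → X(1 + 0.51)
Then Y → Y · (1 + 0.51)^6
     ≈ Y · 11.8539

Percentage change = ((1 + 0.51)^6 − 1) × 100% ≈ 1085.4%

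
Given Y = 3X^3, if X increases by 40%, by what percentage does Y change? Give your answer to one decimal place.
174.4%

For Y = 3X^3:
If X → X(1 + 0.4)
Then Y → Y · (1 + 0.4)^3
     = Y · 2.7440

Percentage change = ((1 + 0.4)^3 − 1) × 100% = 174.4%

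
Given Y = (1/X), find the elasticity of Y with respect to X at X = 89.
Elasticity = -1

Elasticity = (dY/dX) · (X/Y)

dY/dX = -1/X²
At X = 89: dY/dX = -1/7921, Y = 1/89

Elasticity = (-1/7921) · (89 / (1/89)) = -1

Interpretation: for a small percentage change in X, the percentage change in Y is approximately -1.00 times as large.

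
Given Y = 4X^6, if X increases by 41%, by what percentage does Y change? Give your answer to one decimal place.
685.8%

For Y = 4X^6:
If X → X(1 + 0.41)
Then Y → Y · (1 + 0.41)^6
     ≈ Y · 7.8580

Percentage change = ((1 + 0.41)^6 − 1) × 100% ≈ 685.8%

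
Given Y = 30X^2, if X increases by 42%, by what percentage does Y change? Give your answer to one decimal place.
101.6%

For Y = 30X^2:
If X → X(1 + 0.42)
Then Y → Y · (1 + 0.42)^2
     = Y · 2.0164

Percentage change = ((1 + 0.42)^2 − 1) × 100% ≈ 101.6%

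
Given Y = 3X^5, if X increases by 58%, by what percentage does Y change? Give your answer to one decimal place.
884.7%

For Y = 3X^5:
If X → X(1 + 0.58)
Then Y → Y · (1 + 0.58)^5
     ≈ Y · 9.8466

Percentage change = ((1 + 0.58)^5 − 1) × 100% ≈ 884.7%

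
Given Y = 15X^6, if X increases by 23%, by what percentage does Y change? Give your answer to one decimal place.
246.3%

For Y = 15X^6:
If X → X(1 + 0.23)
Then Y → Y · (1 + 0.23)^6
     ≈ Y · 3.4628

Percentage change = ((1 + 0.23)^6 − 1) × 100% ≈ 246.3%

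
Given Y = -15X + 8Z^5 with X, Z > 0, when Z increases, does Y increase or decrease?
Y increases

Taking the partial derivative:
∂Y/∂Z = 40Z^4

∂Y/∂Z = 40Z^4 > 0 (assuming positive values)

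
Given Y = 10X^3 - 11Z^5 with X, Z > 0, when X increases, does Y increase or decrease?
Y increases

Taking the partial derivative:
∂Y/∂X = 30X^2

∂Y/∂X = 30X^2 > 0 (assuming positive values)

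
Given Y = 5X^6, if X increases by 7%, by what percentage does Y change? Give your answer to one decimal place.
50.1%

For Y = 5X^6:
If X → X(1 + 0.07)
Then Y → Y · (1 + 0.07)^6
     ≈ Y · 1.5007

Percentage change = ((1 + 0.07)^6 − 1) × 100% ≈ 50.1%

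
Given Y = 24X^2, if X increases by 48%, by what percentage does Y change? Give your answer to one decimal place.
119.0%

For Y = 24X^2:
If X → X(1 + 0.48)
Then Y → Y · (1 + 0.48)^2
     = Y · 2.1904

Percentage change = ((1 + 0.48)^2 − 1) × 100% ≈ 119.0%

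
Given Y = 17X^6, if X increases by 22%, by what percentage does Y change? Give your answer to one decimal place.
229.7%

For Y = 17X^6:
If X → X(1 + 0.22)
Then Y → Y · (1 + 0.22)^6
     ≈ Y · 3.2973

Percentage change = ((1 + 0.22)^6 − 1) × 100% ≈ 229.7%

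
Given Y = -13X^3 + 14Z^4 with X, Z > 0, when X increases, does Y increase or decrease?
Y decreases

Taking the partial derivative:
∂Y/∂X = -39X^2

∂Y/∂X = -39X^2 < 0 (assuming positive values)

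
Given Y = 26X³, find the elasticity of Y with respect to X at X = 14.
Elasticity = 3

Elasticity = (dY/dX) · (X/Y)

dY/dX = 78·X²
At X = 14: dY/dX = 15288, Y = 71344

Elasticity = 15288 · (14 / 71344) = 3

Interpretation: for a small percentage change in X, the percentage change in Y is approximately 3.00 times as large.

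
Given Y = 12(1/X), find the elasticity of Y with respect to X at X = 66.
Elasticity = -1

Elasticity = (dY/dX) · (X/Y)

dY/dX = -12/X²
At X = 66: dY/dX = -1/363, Y = 2/11

Elasticity = (-1/363) · (66 / (2/11)) = -1

Interpretation: for a small percentage change in X, the percentage change in Y is approximately -1.00 times as large.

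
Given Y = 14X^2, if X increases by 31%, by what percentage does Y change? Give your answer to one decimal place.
71.6%

For Y = 14X^2:
If X → X(1 + 0.31)
Then Y → Y · (1 + 0.31)^2
     = Y · 1.7161

Percentage change = ((1 + 0.31)^2 − 1) × 100% ≈ 71.6%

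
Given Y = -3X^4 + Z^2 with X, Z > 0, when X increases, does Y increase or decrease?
Y decreases

Taking the partial derivative:
∂Y/∂X = -12X^3

∂Y/∂X = -12X^3 < 0 (assuming positive values)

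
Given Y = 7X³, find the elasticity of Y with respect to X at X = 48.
Elasticity = 3

Elasticity = (dY/dX) · (X/Y)

dY/dX = 21·X²
At X = 48: dY/dX = 48384, Y = 774144

Elasticity = 48384 · (48 / 774144) = 3

Interpretation: for a small percentage change in X, the percentage change in Y is approximately 3.00 times as large.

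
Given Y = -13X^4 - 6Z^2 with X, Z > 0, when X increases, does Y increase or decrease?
Y decreases

Taking the partial derivative:
∂Y/∂X = -52X^3

∂Y/∂X = -52X^3 < 0 (assuming positive values)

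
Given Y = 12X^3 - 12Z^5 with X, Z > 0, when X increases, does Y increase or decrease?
Y increases

Taking the partial derivative:
∂Y/∂X = 36X^2

∂Y/∂X = 36X^2 > 0 (assuming positive values)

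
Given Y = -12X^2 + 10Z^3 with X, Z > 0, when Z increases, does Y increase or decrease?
Y increases

Taking the partial derivative:
∂Y/∂Z = 30Z^2

∂Y/∂Z = 30Z^2 > 0 (assuming positive values)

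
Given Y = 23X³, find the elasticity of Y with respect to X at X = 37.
Elasticity = 3

Elasticity = (dY/dX) · (X/Y)

dY/dX = 69·X²
At X = 37: dY/dX = 94461, Y = 1165019

Elasticity = 94461 · (37 / 1165019) = 3

Interpretation: for a small percentage change in X, the percentage change in Y is approximately 3.00 times as large.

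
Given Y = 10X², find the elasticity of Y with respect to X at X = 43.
Elasticity = 2

Elasticity = (dY/dX) · (X/Y)

dY/dX = 20·X
At X = 43: dY/dX = 860, Y = 18490

Elasticity = 860 · (43 / 18490) = 2

Interpretation: for a small percentage change in X, the percentage change in Y is approximately 2.00 times as large.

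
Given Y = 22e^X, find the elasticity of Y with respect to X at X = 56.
Elasticity = 56

Elasticity = (dY/dX) · (X/Y)

dY/dX = 22·e^X
At X = 56: dY/dX = 22·e^56, Y = 22·e^56

Elasticity = (22·e^56) · (56 / (22·e^56)) = 56

Interpretation: for a small percentage change in X, the percentage change in Y is approximately 56.00 times as large.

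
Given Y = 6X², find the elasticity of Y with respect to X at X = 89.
Elasticity = 2

Elasticity = (dY/dX) · (X/Y)

dY/dX = 12·X
At X = 89: dY/dX = 1068, Y = 47526

Elasticity = 1068 · (89 / 47526) = 2

Interpretation: for a small percentage change in X, the percentage change in Y is approximately 2.00 times as large.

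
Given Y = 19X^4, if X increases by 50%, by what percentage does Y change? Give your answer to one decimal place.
406.3%

For Y = 19X^4:
If X → X(1 + 0.5)
Then Y → Y · (1 + 0.5)^4
     = Y · 5.0625

Percentage change = ((1 + 0.5)^4 − 1) × 100% ≈ 406.3%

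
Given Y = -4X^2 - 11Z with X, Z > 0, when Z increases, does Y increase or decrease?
Y decreases

Taking the partial derivative:
∂Y/∂Z = -11

∂Y/∂Z = -11 < 0 (assuming positive values)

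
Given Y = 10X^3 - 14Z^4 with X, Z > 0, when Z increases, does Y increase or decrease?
Y decreases

Taking the partial derivative:
∂Y/∂Z = -56Z^3

∂Y/∂Z = -56Z^3 < 0 (assuming positive values)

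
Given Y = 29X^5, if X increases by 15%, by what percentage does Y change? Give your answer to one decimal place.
101.1%

For Y = 29X^5:
If X → X(1 + 0.15)
Then Y → Y · (1 + 0.15)^5
     ≈ Y · 2.0114

Percentage change = ((1 + 0.15)^5 − 1) × 100% ≈ 101.1%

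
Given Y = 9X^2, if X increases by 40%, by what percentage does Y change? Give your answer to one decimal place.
96.0%

For Y = 9X^2:
If X → X(1 + 0.4)
Then Y → Y · (1 + 0.4)^2
     = Y · 1.9600

Percentage change = ((1 + 0.4)^2 − 1) × 100% = 96.0%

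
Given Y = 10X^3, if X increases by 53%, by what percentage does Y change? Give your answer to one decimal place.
258.2%

For Y = 10X^3:
If X → X(1 + 0.53)
Then Y → Y · (1 + 0.53)^3
     ≈ Y · 3.5816

Percentage change = ((1 + 0.53)^3 − 1) × 100% ≈ 258.2%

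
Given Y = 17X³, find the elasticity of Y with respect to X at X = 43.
Elasticity = 3

Elasticity = (dY/dX) · (X/Y)

dY/dX = 51·X²
At X = 43: dY/dX = 94299, Y = 1351619

Elasticity = 94299 · (43 / 1351619) = 3

Interpretation: for a small percentage change in X, the percentage change in Y is approximately 3.00 times as large.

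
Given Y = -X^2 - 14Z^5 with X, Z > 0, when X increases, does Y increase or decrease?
Y decreases

Taking the partial derivative:
∂Y/∂X = -2X

∂Y/∂X = -2X < 0 (assuming positive values)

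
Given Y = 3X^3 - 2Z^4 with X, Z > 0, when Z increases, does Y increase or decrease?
Y decreases

Taking the partial derivative:
∂Y/∂Z = -8Z^3

∂Y/∂Z = -8Z^3 < 0 (assuming positive values)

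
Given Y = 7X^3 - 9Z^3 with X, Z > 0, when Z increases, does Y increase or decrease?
Y decreases

Taking the partial derivative:
∂Y/∂Z = -27Z^2

∂Y/∂Z = -27Z^2 < 0 (assuming positive values)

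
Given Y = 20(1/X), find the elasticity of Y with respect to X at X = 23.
Elasticity = -1

Elasticity = (dY/dX) · (X/Y)

dY/dX = -20/X²
At X = 23: dY/dX = -20/529, Y = 20/23

Elasticity = (-20/529) · (23 / (20/23)) = -1

Interpretation: for a small percentage change in X, the percentage change in Y is approximately -1.00 times as large.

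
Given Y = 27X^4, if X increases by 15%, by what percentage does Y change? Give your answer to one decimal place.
74.9%

For Y = 27X^4:
If X → X(1 + 0.15)
Then Y → Y · (1 + 0.15)^4
     ≈ Y · 1.7490

Percentage change = ((1 + 0.15)^4 − 1) × 100% ≈ 74.9%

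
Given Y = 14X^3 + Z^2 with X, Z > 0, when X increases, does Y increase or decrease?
Y increases

Taking the partial derivative:
∂Y/∂X = 42X^2

∂Y/∂X = 42X^2 > 0 (assuming positive values)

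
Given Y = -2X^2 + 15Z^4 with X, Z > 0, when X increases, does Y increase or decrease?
Y decreases

Taking the partial derivative:
∂Y/∂X = -4X

∂Y/∂X = -4X < 0 (assuming positive values)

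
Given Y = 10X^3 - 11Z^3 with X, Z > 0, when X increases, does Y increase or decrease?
Y increases

Taking the partial derivative:
∂Y/∂X = 30X^2

∂Y/∂X = 30X^2 > 0 (assuming positive values)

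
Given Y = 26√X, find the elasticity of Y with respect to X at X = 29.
Elasticity = 1/2

Elasticity = (dY/dX) · (X/Y)

dY/dX = 13/√X
At X = 29: dY/dX = 13·√29/29, Y = 26·√29

Elasticity = (13·√29/29) · (29 / (26·√29)) = 1/2

Interpretation: for a small percentage change in X, the percentage change in Y is approximately 0.50 times as large.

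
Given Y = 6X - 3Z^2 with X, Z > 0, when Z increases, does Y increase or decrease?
Y decreases

Taking the partial derivative:
∂Y/∂Z = -6Z

∂Y/∂Z = -6Z < 0 (assuming positive values)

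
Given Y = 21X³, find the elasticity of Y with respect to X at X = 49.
Elasticity = 3

Elasticity = (dY/dX) · (X/Y)

dY/dX = 63·X²
At X = 49: dY/dX = 151263, Y = 2470629

Elasticity = 151263 · (49 / 2470629) = 3

Interpretation: for a small percentage change in X, the percentage change in Y is approximately 3.00 times as large.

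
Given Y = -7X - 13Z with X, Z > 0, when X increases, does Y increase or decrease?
Y decreases

Taking the partial derivative:
∂Y/∂X = -7

∂Y/∂X = -7 < 0 (assuming positive values)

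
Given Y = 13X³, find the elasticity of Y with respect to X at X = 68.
Elasticity = 3

Elasticity = (dY/dX) · (X/Y)

dY/dX = 39·X²
At X = 68: dY/dX = 180336, Y = 4087616

Elasticity = 180336 · (68 / 4087616) = 3

Interpretation: for a small percentage change in X, the percentage change in Y is approximately 3.00 times as large.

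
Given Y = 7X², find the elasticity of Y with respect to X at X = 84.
Elasticity = 2

Elasticity = (dY/dX) · (X/Y)

dY/dX = 14·X
At X = 84: dY/dX = 1176, Y = 49392

Elasticity = 1176 · (84 / 49392) = 2

Interpretation: for a small percentage change in X, the percentage change in Y is approximately 2.00 times as large.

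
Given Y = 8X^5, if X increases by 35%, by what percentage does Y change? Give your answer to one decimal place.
348.4%

For Y = 8X^5:
If X → X(1 + 0.35)
Then Y → Y · (1 + 0.35)^5
     ≈ Y · 4.4840

Percentage change = ((1 + 0.35)^5 − 1) × 100% ≈ 348.4%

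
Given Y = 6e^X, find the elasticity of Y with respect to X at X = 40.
Elasticity = 40

Elasticity = (dY/dX) · (X/Y)

dY/dX = 6·e^X
At X = 40: dY/dX = 6·e^40, Y = 6·e^40

Elasticity = (6·e^40) · (40 / (6·e^40)) = 40

Interpretation: for a small percentage change in X, the percentage change in Y is approximately 40.00 times as large.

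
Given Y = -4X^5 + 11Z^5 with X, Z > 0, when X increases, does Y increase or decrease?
Y decreases

Taking the partial derivative:
∂Y/∂X = -20X^4

∂Y/∂X = -20X^4 < 0 (assuming positive values)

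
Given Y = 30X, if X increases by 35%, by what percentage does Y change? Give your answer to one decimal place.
35.0%

For Y = 30X:
If X → X(1 + 0.35)
Then Y → Y · (1 + 0.35)^1
     = Y · 1.3500

Percentage change = ((1 + 0.35)^1 − 1) × 100% = 35.0%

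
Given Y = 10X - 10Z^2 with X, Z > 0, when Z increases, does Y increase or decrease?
Y decreases

Taking the partial derivative:
∂Y/∂Z = -20Z

∂Y/∂Z = -20Z < 0 (assuming positive values)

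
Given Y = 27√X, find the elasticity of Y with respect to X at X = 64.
Elasticity = 1/2

Elasticity = (dY/dX) · (X/Y)

dY/dX = 27/(2·√X)
At X = 64: dY/dX = 27/16, Y = 216

Elasticity = (27/16) · (64 / 216) = 1/2

Interpretation: for a small percentage change in X, the percentage change in Y is approximately 0.50 times as large.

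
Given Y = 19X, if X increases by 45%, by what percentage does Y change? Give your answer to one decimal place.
45.0%

For Y = 19X:
If X → X(1 + 0.45)
Then Y → Y · (1 + 0.45)^1
     = Y · 1.4500

Percentage change = ((1 + 0.45)^1 − 1) × 100% = 45.0%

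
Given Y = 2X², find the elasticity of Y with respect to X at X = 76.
Elasticity = 2

Elasticity = (dY/dX) · (X/Y)

dY/dX = 4·X
At X = 76: dY/dX = 304, Y = 11552

Elasticity = 304 · (76 / 11552) = 2

Interpretation: for a small percentage change in X, the percentage change in Y is approximately 2.00 times as large.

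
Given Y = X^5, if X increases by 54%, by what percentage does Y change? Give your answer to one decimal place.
766.2%

For Y = X^5:
If X → X(1 + 0.54)
Then Y → Y · (1 + 0.54)^5
     ≈ Y · 8.6617

Percentage change = ((1 + 0.54)^5 − 1) × 100% ≈ 766.2%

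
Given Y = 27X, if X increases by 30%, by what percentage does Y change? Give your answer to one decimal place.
30.0%

For Y = 27X:
If X → X(1 + 0.3)
Then Y → Y · (1 + 0.3)^1
     = Y · 1.3000

Percentage change = ((1 + 0.3)^1 − 1) × 100% = 30.0%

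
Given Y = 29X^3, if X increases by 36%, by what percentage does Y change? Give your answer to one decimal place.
151.5%

For Y = 29X^3:
If X → X(1 + 0.36)
Then Y → Y · (1 + 0.36)^3
     ≈ Y · 2.5155

Percentage change = ((1 + 0.36)^3 − 1) × 100% ≈ 151.5%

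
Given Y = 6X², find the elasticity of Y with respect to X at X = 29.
Elasticity = 2

Elasticity = (dY/dX) · (X/Y)

dY/dX = 12·X
At X = 29: dY/dX = 348, Y = 5046

Elasticity = 348 · (29 / 5046) = 2

Interpretation: for a small percentage change in X, the percentage change in Y is approximately 2.00 times as large.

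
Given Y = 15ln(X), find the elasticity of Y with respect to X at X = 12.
Elasticity = 1/ln(12) ≈ 0.4024

Elasticity = (dY/dX) · (X/Y)

dY/dX = 15/X
At X = 12: dY/dX = 5/4, Y = 15·ln(12)

Elasticity = (5/4) · (12 / (15·ln(12))) = 1/ln(12) ≈ 0.4024

Interpretation: for a small percentage change in X, the percentage change in Y is approximately 0.40 times as large.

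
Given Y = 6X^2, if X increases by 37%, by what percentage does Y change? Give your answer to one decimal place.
87.7%

For Y = 6X^2:
If X → X(1 + 0.37)
Then Y → Y · (1 + 0.37)^2
     = Y · 1.8769

Percentage change = ((1 + 0.37)^2 − 1) × 100% ≈ 87.7%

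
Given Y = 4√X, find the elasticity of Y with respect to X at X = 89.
Elasticity = 1/2

Elasticity = (dY/dX) · (X/Y)

dY/dX = 2/√X
At X = 89: dY/dX = 2·√89/89, Y = 4·√89

Elasticity = (2·√89/89) · (89 / (4·√89)) = 1/2

Interpretation: for a small percentage change in X, the percentage change in Y is approximately 0.50 times as large.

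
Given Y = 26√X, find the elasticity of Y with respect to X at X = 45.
Elasticity = 1/2

Elasticity = (dY/dX) · (X/Y)

dY/dX = 13/√X
At X = 45: dY/dX = 13·√5/15, Y = 78·√5

Elasticity = (13·√5/15) · (45 / (78·√5)) = 1/2

Interpretation: for a small percentage change in X, the percentage change in Y is approximately 0.50 times as large.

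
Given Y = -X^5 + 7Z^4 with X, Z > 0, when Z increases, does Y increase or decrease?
Y increases

Taking the partial derivative:
∂Y/∂Z = 28Z^3

∂Y/∂Z = 28Z^3 > 0 (assuming positive values)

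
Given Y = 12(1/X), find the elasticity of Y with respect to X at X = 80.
Elasticity = -1

Elasticity = (dY/dX) · (X/Y)

dY/dX = -12/X²
At X = 80: dY/dX = -3/1600, Y = 3/20

Elasticity = (-3/1600) · (80 / (3/20)) = -1

Interpretation: for a small percentage change in X, the percentage change in Y is approximately -1.00 times as large.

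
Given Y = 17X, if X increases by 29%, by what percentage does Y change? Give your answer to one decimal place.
29.0%

For Y = 17X:
If X → X(1 + 0.29)
Then Y → Y · (1 + 0.29)^1
     = Y · 1.2900

Percentage change = ((1 + 0.29)^1 − 1) × 100% = 29.0%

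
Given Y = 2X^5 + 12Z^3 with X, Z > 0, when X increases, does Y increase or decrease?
Y increases

Taking the partial derivative:
∂Y/∂X = 10X^4

∂Y/∂X = 10X^4 > 0 (assuming positive values)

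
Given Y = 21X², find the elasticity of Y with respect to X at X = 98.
Elasticity = 2

Elasticity = (dY/dX) · (X/Y)

dY/dX = 42·X
At X = 98: dY/dX = 4116, Y = 201684

Elasticity = 4116 · (98 / 201684) = 2

Interpretation: for a small percentage change in X, the percentage change in Y is approximately 2.00 times as large.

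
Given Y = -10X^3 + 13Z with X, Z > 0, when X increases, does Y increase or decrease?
Y decreases

Taking the partial derivative:
∂Y/∂X = -30X^2

∂Y/∂X = -30X^2 < 0 (assuming positive values)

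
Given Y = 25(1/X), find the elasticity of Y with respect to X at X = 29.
Elasticity = -1

Elasticity = (dY/dX) · (X/Y)

dY/dX = -25/X²
At X = 29: dY/dX = -25/841, Y = 25/29

Elasticity = (-25/841) · (29 / (25/29)) = -1

Interpretation: for a small percentage change in X, the percentage change in Y is approximately -1.00 times as large.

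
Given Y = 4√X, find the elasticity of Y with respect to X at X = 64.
Elasticity = 1/2

Elasticity = (dY/dX) · (X/Y)

dY/dX = 2/√X
At X = 64: dY/dX = 1/4, Y = 32

Elasticity = (1/4) · (64 / 32) = 1/2

Interpretation: for a small percentage change in X, the percentage change in Y is approximately 0.50 times as large.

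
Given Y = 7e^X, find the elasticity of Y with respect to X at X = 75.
Elasticity = 75

Elasticity = (dY/dX) · (X/Y)

dY/dX = 7·e^X
At X = 75: dY/dX = 7·e^75, Y = 7·e^75

Elasticity = (7·e^75) · (75 / (7·e^75)) = 75

Interpretation: for a small percentage change in X, the percentage change in Y is approximately 75.00 times as large.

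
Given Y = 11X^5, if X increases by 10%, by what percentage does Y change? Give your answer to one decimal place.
61.1%

For Y = 11X^5:
If X → X(1 + 0.1)
Then Y → Y · (1 + 0.1)^5
     ≈ Y · 1.6105

Percentage change = ((1 + 0.1)^5 − 1) × 100% ≈ 61.1%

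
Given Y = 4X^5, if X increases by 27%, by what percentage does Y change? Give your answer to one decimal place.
230.4%

For Y = 4X^5:
If X → X(1 + 0.27)
Then Y → Y · (1 + 0.27)^5
     ≈ Y · 3.3038

Percentage change = ((1 + 0.27)^5 − 1) × 100% ≈ 230.4%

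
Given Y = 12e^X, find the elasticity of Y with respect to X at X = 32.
Elasticity = 32

Elasticity = (dY/dX) · (X/Y)

dY/dX = 12·e^X
At X = 32: dY/dX = 12·e^32, Y = 12·e^32

Elasticity = (12·e^32) · (32 / (12·e^32)) = 32

Interpretation: for a small percentage change in X, the percentage change in Y is approximately 32.00 times as large.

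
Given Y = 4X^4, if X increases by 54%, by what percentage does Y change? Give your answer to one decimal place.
462.4%

For Y = 4X^4:
If X → X(1 + 0.54)
Then Y → Y · (1 + 0.54)^4
     ≈ Y · 5.6245

Percentage change = ((1 + 0.54)^4 − 1) × 100% ≈ 462.4%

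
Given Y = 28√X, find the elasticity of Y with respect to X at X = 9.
Elasticity = 1/2

Elasticity = (dY/dX) · (X/Y)

dY/dX = 14/√X
At X = 9: dY/dX = 14/3, Y = 84

Elasticity = (14/3) · (9 / 84) = 1/2

Interpretation: for a small percentage change in X, the percentage change in Y is approximately 0.50 times as large.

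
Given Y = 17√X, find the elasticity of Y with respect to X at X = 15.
Elasticity = 1/2

Elasticity = (dY/dX) · (X/Y)

dY/dX = 17/(2·√X)
At X = 15: dY/dX = 17·√15/30, Y = 17·√15

Elasticity = (17·√15/30) · (15 / (17·√15)) = 1/2

Interpretation: for a small percentage change in X, the percentage change in Y is approximately 0.50 times as large.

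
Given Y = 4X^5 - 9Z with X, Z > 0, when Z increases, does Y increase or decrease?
Y decreases

Taking the partial derivative:
∂Y/∂Z = -9

∂Y/∂Z = -9 < 0 (assuming positive values)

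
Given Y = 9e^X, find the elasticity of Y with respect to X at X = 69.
Elasticity = 69

Elasticity = (dY/dX) · (X/Y)

dY/dX = 9·e^X
At X = 69: dY/dX = 9·e^69, Y = 9·e^69

Elasticity = (9·e^69) · (69 / (9·e^69)) = 69

Interpretation: for a small percentage change in X, the percentage change in Y is approximately 69.00 times as large.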